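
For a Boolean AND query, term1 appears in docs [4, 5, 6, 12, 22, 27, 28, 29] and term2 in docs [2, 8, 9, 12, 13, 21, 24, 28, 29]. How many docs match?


Boolean AND: find intersection of posting lists
term1 docs: [4, 5, 6, 12, 22, 27, 28, 29]
term2 docs: [2, 8, 9, 12, 13, 21, 24, 28, 29]
Intersection: [12, 28, 29]
|intersection| = 3

3


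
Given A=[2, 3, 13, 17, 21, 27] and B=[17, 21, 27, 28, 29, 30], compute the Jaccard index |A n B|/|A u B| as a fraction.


A intersect B = [17, 21, 27]
|A intersect B| = 3
A union B = [2, 3, 13, 17, 21, 27, 28, 29, 30]
|A union B| = 9
Jaccard = 3/9 = 1/3

1/3


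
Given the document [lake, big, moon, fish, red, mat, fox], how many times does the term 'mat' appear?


Document has 7 words
Scanning for 'mat':
Found at positions: [5]
Count = 1

1


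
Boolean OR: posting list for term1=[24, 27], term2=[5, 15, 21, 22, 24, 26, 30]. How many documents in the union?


Boolean OR: find union of posting lists
term1 docs: [24, 27]
term2 docs: [5, 15, 21, 22, 24, 26, 30]
Union: [5, 15, 21, 22, 24, 26, 27, 30]
|union| = 8

8


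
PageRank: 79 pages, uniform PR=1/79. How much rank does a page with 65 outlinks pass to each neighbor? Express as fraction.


Initial PR = 1/79 = 1/79
Outlinks = 65
Contribution per link = PR / outlinks
= 1/79 / 65
= 1/5135

1/5135


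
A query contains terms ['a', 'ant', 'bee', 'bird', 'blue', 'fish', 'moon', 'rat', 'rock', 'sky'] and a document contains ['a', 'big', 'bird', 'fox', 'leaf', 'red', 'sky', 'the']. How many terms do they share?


Query terms: ['a', 'ant', 'bee', 'bird', 'blue', 'fish', 'moon', 'rat', 'rock', 'sky']
Document terms: ['a', 'big', 'bird', 'fox', 'leaf', 'red', 'sky', 'the']
Common terms: ['a', 'bird', 'sky']
Overlap count = 3

3


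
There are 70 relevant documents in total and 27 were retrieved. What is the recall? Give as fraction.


Recall = retrieved_relevant / total_relevant
= 27 / 70
= 27 / (27 + 43)
= 27/70

27/70


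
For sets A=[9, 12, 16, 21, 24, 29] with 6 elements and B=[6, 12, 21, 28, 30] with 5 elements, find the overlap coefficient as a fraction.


A intersect B = [12, 21]
|A intersect B| = 2
min(|A|, |B|) = min(6, 5) = 5
Overlap = 2 / 5 = 2/5

2/5


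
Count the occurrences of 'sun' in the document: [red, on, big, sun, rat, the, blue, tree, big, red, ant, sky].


Document has 12 words
Scanning for 'sun':
Found at positions: [3]
Count = 1

1


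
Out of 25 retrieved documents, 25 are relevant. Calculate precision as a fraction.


Precision = relevant_retrieved / total_retrieved
= 25 / 25
= 25 / (25 + 0)
= 1

1


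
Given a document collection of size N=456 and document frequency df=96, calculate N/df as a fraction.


IDF ratio = N / df
= 456 / 96
= 19/4

19/4


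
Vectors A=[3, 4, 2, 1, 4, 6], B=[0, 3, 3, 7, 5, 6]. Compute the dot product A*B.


Dot product = sum of element-wise products
A[0]*B[0] = 3*0 = 0
A[1]*B[1] = 4*3 = 12
A[2]*B[2] = 2*3 = 6
A[3]*B[3] = 1*7 = 7
A[4]*B[4] = 4*5 = 20
A[5]*B[5] = 6*6 = 36
Sum = 0 + 12 + 6 + 7 + 20 + 36 = 81

81


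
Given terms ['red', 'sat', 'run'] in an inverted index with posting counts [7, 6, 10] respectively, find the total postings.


Summing posting list sizes:
'red': 7 postings
'sat': 6 postings
'run': 10 postings
Total = 7 + 6 + 10 = 23

23


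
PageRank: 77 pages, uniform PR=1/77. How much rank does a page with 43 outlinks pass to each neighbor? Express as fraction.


Initial PR = 1/77 = 1/77
Outlinks = 43
Contribution per link = PR / outlinks
= 1/77 / 43
= 1/3311

1/3311


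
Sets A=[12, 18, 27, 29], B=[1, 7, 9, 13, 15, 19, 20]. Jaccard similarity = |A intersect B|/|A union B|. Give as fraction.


A intersect B = []
|A intersect B| = 0
A union B = [1, 7, 9, 12, 13, 15, 18, 19, 20, 27, 29]
|A union B| = 11
Jaccard = 0/11 = 0

0


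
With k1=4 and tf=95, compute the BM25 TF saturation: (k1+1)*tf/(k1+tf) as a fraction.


BM25 TF component = (k1+1)*tf / (k1+tf)
k1 = 4, tf = 95
Numerator = (4+1)*95 = 475
Denominator = 4 + 95 = 99
= 475/99 = 475/99

475/99


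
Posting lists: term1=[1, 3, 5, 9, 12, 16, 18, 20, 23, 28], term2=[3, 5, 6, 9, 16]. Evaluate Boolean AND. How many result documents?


Boolean AND: find intersection of posting lists
term1 docs: [1, 3, 5, 9, 12, 16, 18, 20, 23, 28]
term2 docs: [3, 5, 6, 9, 16]
Intersection: [3, 5, 9, 16]
|intersection| = 4

4


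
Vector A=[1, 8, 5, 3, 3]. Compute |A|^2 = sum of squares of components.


|A|^2 = sum of squared components
A[0]^2 = 1^2 = 1
A[1]^2 = 8^2 = 64
A[2]^2 = 5^2 = 25
A[3]^2 = 3^2 = 9
A[4]^2 = 3^2 = 9
Sum = 1 + 64 + 25 + 9 + 9 = 108

108


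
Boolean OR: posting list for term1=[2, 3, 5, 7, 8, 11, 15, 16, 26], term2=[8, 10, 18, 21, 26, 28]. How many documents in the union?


Boolean OR: find union of posting lists
term1 docs: [2, 3, 5, 7, 8, 11, 15, 16, 26]
term2 docs: [8, 10, 18, 21, 26, 28]
Union: [2, 3, 5, 7, 8, 10, 11, 15, 16, 18, 21, 26, 28]
|union| = 13

13


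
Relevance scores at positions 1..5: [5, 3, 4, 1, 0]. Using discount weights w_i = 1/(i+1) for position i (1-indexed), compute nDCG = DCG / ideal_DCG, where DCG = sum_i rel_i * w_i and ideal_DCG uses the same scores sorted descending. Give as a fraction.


Position discount weights w_i = 1/(i+1) for i=1..5:
Weights = [1/2, 1/3, 1/4, 1/5, 1/6]
Actual relevance: [5, 3, 4, 1, 0]
DCG = 5/2 + 3/3 + 4/4 + 1/5 + 0/6 = 47/10
Ideal relevance (sorted desc): [5, 4, 3, 1, 0]
Ideal DCG = 5/2 + 4/3 + 3/4 + 1/5 + 0/6 = 287/60
nDCG = DCG / ideal_DCG = 47/10 / 287/60 = 282/287

282/287


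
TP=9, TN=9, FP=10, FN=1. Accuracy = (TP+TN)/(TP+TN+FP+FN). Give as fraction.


Accuracy = (TP + TN) / (TP + TN + FP + FN)
TP + TN = 9 + 9 = 18
Total = 9 + 9 + 10 + 1 = 29
Accuracy = 18 / 29 = 18/29

18/29


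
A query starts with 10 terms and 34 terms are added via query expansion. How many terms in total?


Original terms: 10
Expansion terms: 34
Total = 10 + 34 = 44

44


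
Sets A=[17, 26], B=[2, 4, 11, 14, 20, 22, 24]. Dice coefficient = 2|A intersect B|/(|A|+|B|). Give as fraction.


A intersect B = []
|A intersect B| = 0
|A| = 2, |B| = 7
Dice = 2*0 / (2+7)
= 0 / 9 = 0

0


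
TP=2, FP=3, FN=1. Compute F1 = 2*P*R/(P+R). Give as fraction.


F1 = 2 * P * R / (P + R)
P = TP/(TP+FP) = 2/5 = 2/5
R = TP/(TP+FN) = 2/3 = 2/3
2 * P * R = 2 * 2/5 * 2/3 = 8/15
P + R = 2/5 + 2/3 = 16/15
F1 = 8/15 / 16/15 = 1/2

1/2


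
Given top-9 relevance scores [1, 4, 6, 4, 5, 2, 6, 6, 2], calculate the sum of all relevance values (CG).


Cumulative Gain = sum of relevance scores
Position 1: rel=1, running sum=1
Position 2: rel=4, running sum=5
Position 3: rel=6, running sum=11
Position 4: rel=4, running sum=15
Position 5: rel=5, running sum=20
Position 6: rel=2, running sum=22
Position 7: rel=6, running sum=28
Position 8: rel=6, running sum=34
Position 9: rel=2, running sum=36
CG = 36

36


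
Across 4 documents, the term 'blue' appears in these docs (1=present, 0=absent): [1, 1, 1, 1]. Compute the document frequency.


Checking each document for 'blue':
Doc 1: present
Doc 2: present
Doc 3: present
Doc 4: present
df = sum of presences = 1 + 1 + 1 + 1 = 4

4


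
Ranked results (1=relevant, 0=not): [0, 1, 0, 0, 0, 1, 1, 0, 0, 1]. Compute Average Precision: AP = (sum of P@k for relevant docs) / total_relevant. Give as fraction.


Computing P@k for each relevant position:
Position 1: not relevant
Position 2: relevant, P@2 = 1/2 = 1/2
Position 3: not relevant
Position 4: not relevant
Position 5: not relevant
Position 6: relevant, P@6 = 2/6 = 1/3
Position 7: relevant, P@7 = 3/7 = 3/7
Position 8: not relevant
Position 9: not relevant
Position 10: relevant, P@10 = 4/10 = 2/5
Sum of P@k = 1/2 + 1/3 + 3/7 + 2/5 = 349/210
AP = 349/210 / 4 = 349/840

349/840


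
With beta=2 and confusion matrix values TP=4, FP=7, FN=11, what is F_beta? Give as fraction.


P = TP/(TP+FP) = 4/11 = 4/11
R = TP/(TP+FN) = 4/15 = 4/15
beta^2 = 2^2 = 4
(1 + beta^2) = 5
Numerator = (1+beta^2)*P*R = 16/33
Denominator = beta^2*P + R = 16/11 + 4/15 = 284/165
F_beta = 20/71

20/71


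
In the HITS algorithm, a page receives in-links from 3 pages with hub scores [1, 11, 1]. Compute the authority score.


Authority = sum of hub scores of in-linkers
In-link 1: hub score = 1
In-link 2: hub score = 11
In-link 3: hub score = 1
Authority = 1 + 11 + 1 = 13

13


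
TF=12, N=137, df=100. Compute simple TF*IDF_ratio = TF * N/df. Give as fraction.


TF * (N/df)
= 12 * (137/100)
= 12 * 137/100
= 411/25

411/25


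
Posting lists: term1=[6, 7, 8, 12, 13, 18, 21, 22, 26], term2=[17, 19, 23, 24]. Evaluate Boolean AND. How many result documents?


Boolean AND: find intersection of posting lists
term1 docs: [6, 7, 8, 12, 13, 18, 21, 22, 26]
term2 docs: [17, 19, 23, 24]
Intersection: []
|intersection| = 0

0


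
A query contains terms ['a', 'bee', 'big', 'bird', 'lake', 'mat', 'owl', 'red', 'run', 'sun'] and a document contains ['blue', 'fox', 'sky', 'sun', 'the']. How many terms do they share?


Query terms: ['a', 'bee', 'big', 'bird', 'lake', 'mat', 'owl', 'red', 'run', 'sun']
Document terms: ['blue', 'fox', 'sky', 'sun', 'the']
Common terms: ['sun']
Overlap count = 1

1


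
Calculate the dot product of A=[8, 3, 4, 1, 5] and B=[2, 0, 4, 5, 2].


Dot product = sum of element-wise products
A[0]*B[0] = 8*2 = 16
A[1]*B[1] = 3*0 = 0
A[2]*B[2] = 4*4 = 16
A[3]*B[3] = 1*5 = 5
A[4]*B[4] = 5*2 = 10
Sum = 16 + 0 + 16 + 5 + 10 = 47

47


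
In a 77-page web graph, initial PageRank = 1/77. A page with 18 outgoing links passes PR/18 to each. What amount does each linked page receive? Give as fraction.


Initial PR = 1/77 = 1/77
Outlinks = 18
Contribution per link = PR / outlinks
= 1/77 / 18
= 1/1386

1/1386


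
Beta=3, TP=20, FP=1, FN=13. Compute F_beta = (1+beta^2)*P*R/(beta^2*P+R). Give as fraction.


P = TP/(TP+FP) = 20/21 = 20/21
R = TP/(TP+FN) = 20/33 = 20/33
beta^2 = 3^2 = 9
(1 + beta^2) = 10
Numerator = (1+beta^2)*P*R = 4000/693
Denominator = beta^2*P + R = 60/7 + 20/33 = 2120/231
F_beta = 100/159

100/159


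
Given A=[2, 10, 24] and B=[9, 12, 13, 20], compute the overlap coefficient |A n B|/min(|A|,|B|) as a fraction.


A intersect B = []
|A intersect B| = 0
min(|A|, |B|) = min(3, 4) = 3
Overlap = 0 / 3 = 0

0


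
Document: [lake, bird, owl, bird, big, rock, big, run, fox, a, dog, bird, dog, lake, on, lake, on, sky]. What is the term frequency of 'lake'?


Document has 18 words
Scanning for 'lake':
Found at positions: [0, 13, 15]
Count = 3

3


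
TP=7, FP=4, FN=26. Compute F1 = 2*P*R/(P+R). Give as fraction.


F1 = 2 * P * R / (P + R)
P = TP/(TP+FP) = 7/11 = 7/11
R = TP/(TP+FN) = 7/33 = 7/33
2 * P * R = 2 * 7/11 * 7/33 = 98/363
P + R = 7/11 + 7/33 = 28/33
F1 = 98/363 / 28/33 = 7/22

7/22


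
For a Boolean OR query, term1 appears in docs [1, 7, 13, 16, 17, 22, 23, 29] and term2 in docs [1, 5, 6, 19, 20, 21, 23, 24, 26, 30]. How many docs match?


Boolean OR: find union of posting lists
term1 docs: [1, 7, 13, 16, 17, 22, 23, 29]
term2 docs: [1, 5, 6, 19, 20, 21, 23, 24, 26, 30]
Union: [1, 5, 6, 7, 13, 16, 17, 19, 20, 21, 22, 23, 24, 26, 29, 30]
|union| = 16

16


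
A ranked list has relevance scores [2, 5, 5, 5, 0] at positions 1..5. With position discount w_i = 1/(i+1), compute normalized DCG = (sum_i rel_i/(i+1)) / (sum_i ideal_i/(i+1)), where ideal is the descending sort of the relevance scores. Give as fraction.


Position discount weights w_i = 1/(i+1) for i=1..5:
Weights = [1/2, 1/3, 1/4, 1/5, 1/6]
Actual relevance: [2, 5, 5, 5, 0]
DCG = 2/2 + 5/3 + 5/4 + 5/5 + 0/6 = 59/12
Ideal relevance (sorted desc): [5, 5, 5, 2, 0]
Ideal DCG = 5/2 + 5/3 + 5/4 + 2/5 + 0/6 = 349/60
nDCG = DCG / ideal_DCG = 59/12 / 349/60 = 295/349

295/349


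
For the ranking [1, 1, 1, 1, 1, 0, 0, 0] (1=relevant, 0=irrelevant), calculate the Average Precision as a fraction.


Computing P@k for each relevant position:
Position 1: relevant, P@1 = 1/1 = 1
Position 2: relevant, P@2 = 2/2 = 1
Position 3: relevant, P@3 = 3/3 = 1
Position 4: relevant, P@4 = 4/4 = 1
Position 5: relevant, P@5 = 5/5 = 1
Position 6: not relevant
Position 7: not relevant
Position 8: not relevant
Sum of P@k = 1 + 1 + 1 + 1 + 1 = 5
AP = 5 / 5 = 1

1


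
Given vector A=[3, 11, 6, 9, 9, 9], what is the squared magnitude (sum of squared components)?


|A|^2 = sum of squared components
A[0]^2 = 3^2 = 9
A[1]^2 = 11^2 = 121
A[2]^2 = 6^2 = 36
A[3]^2 = 9^2 = 81
A[4]^2 = 9^2 = 81
A[5]^2 = 9^2 = 81
Sum = 9 + 121 + 36 + 81 + 81 + 81 = 409

409


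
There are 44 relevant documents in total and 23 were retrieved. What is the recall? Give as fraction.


Recall = retrieved_relevant / total_relevant
= 23 / 44
= 23 / (23 + 21)
= 23/44

23/44


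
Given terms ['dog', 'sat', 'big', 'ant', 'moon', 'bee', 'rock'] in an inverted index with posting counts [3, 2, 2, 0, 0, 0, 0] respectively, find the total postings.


Summing posting list sizes:
'dog': 3 postings
'sat': 2 postings
'big': 2 postings
'ant': 0 postings
'moon': 0 postings
'bee': 0 postings
'rock': 0 postings
Total = 3 + 2 + 2 + 0 + 0 + 0 + 0 = 7

7


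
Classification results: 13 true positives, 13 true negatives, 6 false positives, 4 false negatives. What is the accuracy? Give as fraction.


Accuracy = (TP + TN) / (TP + TN + FP + FN)
TP + TN = 13 + 13 = 26
Total = 13 + 13 + 6 + 4 = 36
Accuracy = 26 / 36 = 13/18

13/18


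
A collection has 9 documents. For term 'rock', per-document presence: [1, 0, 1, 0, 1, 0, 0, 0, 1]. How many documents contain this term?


Checking each document for 'rock':
Doc 1: present
Doc 2: absent
Doc 3: present
Doc 4: absent
Doc 5: present
Doc 6: absent
Doc 7: absent
Doc 8: absent
Doc 9: present
df = sum of presences = 1 + 0 + 1 + 0 + 1 + 0 + 0 + 0 + 1 = 4

4


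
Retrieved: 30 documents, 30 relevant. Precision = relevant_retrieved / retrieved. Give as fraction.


Precision = relevant_retrieved / total_retrieved
= 30 / 30
= 30 / (30 + 0)
= 1

1


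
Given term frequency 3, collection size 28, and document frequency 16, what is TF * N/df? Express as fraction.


TF * (N/df)
= 3 * (28/16)
= 3 * 7/4
= 21/4

21/4


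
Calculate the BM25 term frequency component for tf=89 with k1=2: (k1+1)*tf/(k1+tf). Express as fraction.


BM25 TF component = (k1+1)*tf / (k1+tf)
k1 = 2, tf = 89
Numerator = (2+1)*89 = 267
Denominator = 2 + 89 = 91
= 267/91 = 267/91

267/91


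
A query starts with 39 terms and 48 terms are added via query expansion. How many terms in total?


Original terms: 39
Expansion terms: 48
Total = 39 + 48 = 87

87


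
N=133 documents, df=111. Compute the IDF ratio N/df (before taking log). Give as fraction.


IDF ratio = N / df
= 133 / 111
= 133/111

133/111


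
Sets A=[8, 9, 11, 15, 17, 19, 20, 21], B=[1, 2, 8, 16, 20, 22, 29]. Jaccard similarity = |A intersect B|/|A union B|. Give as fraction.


A intersect B = [8, 20]
|A intersect B| = 2
A union B = [1, 2, 8, 9, 11, 15, 16, 17, 19, 20, 21, 22, 29]
|A union B| = 13
Jaccard = 2/13 = 2/13

2/13


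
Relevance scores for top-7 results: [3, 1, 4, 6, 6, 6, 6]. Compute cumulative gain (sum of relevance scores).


Cumulative Gain = sum of relevance scores
Position 1: rel=3, running sum=3
Position 2: rel=1, running sum=4
Position 3: rel=4, running sum=8
Position 4: rel=6, running sum=14
Position 5: rel=6, running sum=20
Position 6: rel=6, running sum=26
Position 7: rel=6, running sum=32
CG = 32

32


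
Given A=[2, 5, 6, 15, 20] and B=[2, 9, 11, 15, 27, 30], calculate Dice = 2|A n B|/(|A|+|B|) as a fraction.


A intersect B = [2, 15]
|A intersect B| = 2
|A| = 5, |B| = 6
Dice = 2*2 / (5+6)
= 4 / 11 = 4/11

4/11


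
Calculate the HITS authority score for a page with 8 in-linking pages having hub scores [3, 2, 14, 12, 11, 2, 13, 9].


Authority = sum of hub scores of in-linkers
In-link 1: hub score = 3
In-link 2: hub score = 2
In-link 3: hub score = 14
In-link 4: hub score = 12
In-link 5: hub score = 11
In-link 6: hub score = 2
In-link 7: hub score = 13
In-link 8: hub score = 9
Authority = 3 + 2 + 14 + 12 + 11 + 2 + 13 + 9 = 66

66


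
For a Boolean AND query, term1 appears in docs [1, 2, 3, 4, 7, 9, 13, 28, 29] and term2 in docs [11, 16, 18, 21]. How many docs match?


Boolean AND: find intersection of posting lists
term1 docs: [1, 2, 3, 4, 7, 9, 13, 28, 29]
term2 docs: [11, 16, 18, 21]
Intersection: []
|intersection| = 0

0


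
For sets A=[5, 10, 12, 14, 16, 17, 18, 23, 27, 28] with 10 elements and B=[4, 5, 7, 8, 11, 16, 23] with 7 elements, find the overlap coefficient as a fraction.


A intersect B = [5, 16, 23]
|A intersect B| = 3
min(|A|, |B|) = min(10, 7) = 7
Overlap = 3 / 7 = 3/7

3/7


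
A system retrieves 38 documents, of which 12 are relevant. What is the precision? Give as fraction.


Precision = relevant_retrieved / total_retrieved
= 12 / 38
= 12 / (12 + 26)
= 6/19

6/19


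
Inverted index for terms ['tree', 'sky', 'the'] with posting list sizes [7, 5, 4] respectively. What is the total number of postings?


Summing posting list sizes:
'tree': 7 postings
'sky': 5 postings
'the': 4 postings
Total = 7 + 5 + 4 = 16

16


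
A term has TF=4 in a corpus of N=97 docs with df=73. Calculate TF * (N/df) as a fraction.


TF * (N/df)
= 4 * (97/73)
= 4 * 97/73
= 388/73

388/73


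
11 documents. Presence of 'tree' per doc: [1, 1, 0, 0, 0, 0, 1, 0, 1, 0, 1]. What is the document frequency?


Checking each document for 'tree':
Doc 1: present
Doc 2: present
Doc 3: absent
Doc 4: absent
Doc 5: absent
Doc 6: absent
Doc 7: present
Doc 8: absent
Doc 9: present
Doc 10: absent
Doc 11: present
df = sum of presences = 1 + 1 + 0 + 0 + 0 + 0 + 1 + 0 + 1 + 0 + 1 = 5

5


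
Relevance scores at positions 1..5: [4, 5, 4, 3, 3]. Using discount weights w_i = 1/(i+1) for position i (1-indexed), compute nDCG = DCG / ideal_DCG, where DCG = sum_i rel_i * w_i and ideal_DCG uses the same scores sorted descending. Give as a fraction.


Position discount weights w_i = 1/(i+1) for i=1..5:
Weights = [1/2, 1/3, 1/4, 1/5, 1/6]
Actual relevance: [4, 5, 4, 3, 3]
DCG = 4/2 + 5/3 + 4/4 + 3/5 + 3/6 = 173/30
Ideal relevance (sorted desc): [5, 4, 4, 3, 3]
Ideal DCG = 5/2 + 4/3 + 4/4 + 3/5 + 3/6 = 89/15
nDCG = DCG / ideal_DCG = 173/30 / 89/15 = 173/178

173/178


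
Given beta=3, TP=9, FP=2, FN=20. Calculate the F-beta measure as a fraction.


P = TP/(TP+FP) = 9/11 = 9/11
R = TP/(TP+FN) = 9/29 = 9/29
beta^2 = 3^2 = 9
(1 + beta^2) = 10
Numerator = (1+beta^2)*P*R = 810/319
Denominator = beta^2*P + R = 81/11 + 9/29 = 2448/319
F_beta = 45/136

45/136


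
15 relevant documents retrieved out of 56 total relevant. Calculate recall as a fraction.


Recall = retrieved_relevant / total_relevant
= 15 / 56
= 15 / (15 + 41)
= 15/56

15/56


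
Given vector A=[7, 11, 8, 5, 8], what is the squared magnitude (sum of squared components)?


|A|^2 = sum of squared components
A[0]^2 = 7^2 = 49
A[1]^2 = 11^2 = 121
A[2]^2 = 8^2 = 64
A[3]^2 = 5^2 = 25
A[4]^2 = 8^2 = 64
Sum = 49 + 121 + 64 + 25 + 64 = 323

323


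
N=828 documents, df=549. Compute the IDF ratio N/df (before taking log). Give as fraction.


IDF ratio = N / df
= 828 / 549
= 92/61

92/61


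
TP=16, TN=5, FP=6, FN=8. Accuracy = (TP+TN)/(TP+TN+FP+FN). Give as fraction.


Accuracy = (TP + TN) / (TP + TN + FP + FN)
TP + TN = 16 + 5 = 21
Total = 16 + 5 + 6 + 8 = 35
Accuracy = 21 / 35 = 3/5

3/5


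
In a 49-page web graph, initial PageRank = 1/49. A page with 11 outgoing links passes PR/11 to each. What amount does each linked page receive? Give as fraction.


Initial PR = 1/49 = 1/49
Outlinks = 11
Contribution per link = PR / outlinks
= 1/49 / 11
= 1/539

1/539


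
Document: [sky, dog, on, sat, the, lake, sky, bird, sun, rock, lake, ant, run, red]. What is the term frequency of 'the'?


Document has 14 words
Scanning for 'the':
Found at positions: [4]
Count = 1

1


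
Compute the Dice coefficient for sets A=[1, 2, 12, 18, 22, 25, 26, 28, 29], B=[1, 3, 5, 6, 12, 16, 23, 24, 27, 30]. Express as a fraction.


A intersect B = [1, 12]
|A intersect B| = 2
|A| = 9, |B| = 10
Dice = 2*2 / (9+10)
= 4 / 19 = 4/19

4/19


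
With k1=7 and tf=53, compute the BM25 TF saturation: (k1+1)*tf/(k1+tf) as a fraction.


BM25 TF component = (k1+1)*tf / (k1+tf)
k1 = 7, tf = 53
Numerator = (7+1)*53 = 424
Denominator = 7 + 53 = 60
= 424/60 = 106/15

106/15


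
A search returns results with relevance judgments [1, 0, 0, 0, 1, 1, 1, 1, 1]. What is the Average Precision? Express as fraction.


Computing P@k for each relevant position:
Position 1: relevant, P@1 = 1/1 = 1
Position 2: not relevant
Position 3: not relevant
Position 4: not relevant
Position 5: relevant, P@5 = 2/5 = 2/5
Position 6: relevant, P@6 = 3/6 = 1/2
Position 7: relevant, P@7 = 4/7 = 4/7
Position 8: relevant, P@8 = 5/8 = 5/8
Position 9: relevant, P@9 = 6/9 = 2/3
Sum of P@k = 1 + 2/5 + 1/2 + 4/7 + 5/8 + 2/3 = 3161/840
AP = 3161/840 / 6 = 3161/5040

3161/5040


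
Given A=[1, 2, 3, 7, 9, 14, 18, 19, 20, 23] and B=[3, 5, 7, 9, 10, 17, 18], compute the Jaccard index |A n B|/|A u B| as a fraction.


A intersect B = [3, 7, 9, 18]
|A intersect B| = 4
A union B = [1, 2, 3, 5, 7, 9, 10, 14, 17, 18, 19, 20, 23]
|A union B| = 13
Jaccard = 4/13 = 4/13

4/13


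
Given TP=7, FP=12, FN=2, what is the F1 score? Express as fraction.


F1 = 2 * P * R / (P + R)
P = TP/(TP+FP) = 7/19 = 7/19
R = TP/(TP+FN) = 7/9 = 7/9
2 * P * R = 2 * 7/19 * 7/9 = 98/171
P + R = 7/19 + 7/9 = 196/171
F1 = 98/171 / 196/171 = 1/2

1/2


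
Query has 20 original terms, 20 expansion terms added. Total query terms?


Original terms: 20
Expansion terms: 20
Total = 20 + 20 = 40

40


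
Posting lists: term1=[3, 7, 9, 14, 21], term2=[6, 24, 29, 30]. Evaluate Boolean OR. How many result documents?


Boolean OR: find union of posting lists
term1 docs: [3, 7, 9, 14, 21]
term2 docs: [6, 24, 29, 30]
Union: [3, 6, 7, 9, 14, 21, 24, 29, 30]
|union| = 9

9


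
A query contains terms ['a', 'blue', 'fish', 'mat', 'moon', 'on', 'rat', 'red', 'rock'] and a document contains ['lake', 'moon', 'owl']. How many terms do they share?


Query terms: ['a', 'blue', 'fish', 'mat', 'moon', 'on', 'rat', 'red', 'rock']
Document terms: ['lake', 'moon', 'owl']
Common terms: ['moon']
Overlap count = 1

1


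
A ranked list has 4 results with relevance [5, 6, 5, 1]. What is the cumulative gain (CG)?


Cumulative Gain = sum of relevance scores
Position 1: rel=5, running sum=5
Position 2: rel=6, running sum=11
Position 3: rel=5, running sum=16
Position 4: rel=1, running sum=17
CG = 17

17


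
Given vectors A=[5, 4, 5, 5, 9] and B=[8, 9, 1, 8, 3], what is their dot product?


Dot product = sum of element-wise products
A[0]*B[0] = 5*8 = 40
A[1]*B[1] = 4*9 = 36
A[2]*B[2] = 5*1 = 5
A[3]*B[3] = 5*8 = 40
A[4]*B[4] = 9*3 = 27
Sum = 40 + 36 + 5 + 40 + 27 = 148

148


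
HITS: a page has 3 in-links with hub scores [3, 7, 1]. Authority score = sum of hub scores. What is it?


Authority = sum of hub scores of in-linkers
In-link 1: hub score = 3
In-link 2: hub score = 7
In-link 3: hub score = 1
Authority = 3 + 7 + 1 = 11

11


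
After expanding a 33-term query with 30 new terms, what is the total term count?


Original terms: 33
Expansion terms: 30
Total = 33 + 30 = 63

63


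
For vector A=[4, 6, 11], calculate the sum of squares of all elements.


|A|^2 = sum of squared components
A[0]^2 = 4^2 = 16
A[1]^2 = 6^2 = 36
A[2]^2 = 11^2 = 121
Sum = 16 + 36 + 121 = 173

173


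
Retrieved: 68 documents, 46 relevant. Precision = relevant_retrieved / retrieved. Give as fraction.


Precision = relevant_retrieved / total_retrieved
= 46 / 68
= 46 / (46 + 22)
= 23/34

23/34


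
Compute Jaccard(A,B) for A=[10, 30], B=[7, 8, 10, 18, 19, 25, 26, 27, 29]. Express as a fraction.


A intersect B = [10]
|A intersect B| = 1
A union B = [7, 8, 10, 18, 19, 25, 26, 27, 29, 30]
|A union B| = 10
Jaccard = 1/10 = 1/10

1/10


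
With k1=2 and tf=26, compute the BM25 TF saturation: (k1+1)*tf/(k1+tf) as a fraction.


BM25 TF component = (k1+1)*tf / (k1+tf)
k1 = 2, tf = 26
Numerator = (2+1)*26 = 78
Denominator = 2 + 26 = 28
= 78/28 = 39/14

39/14


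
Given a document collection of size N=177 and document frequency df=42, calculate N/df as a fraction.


IDF ratio = N / df
= 177 / 42
= 59/14

59/14


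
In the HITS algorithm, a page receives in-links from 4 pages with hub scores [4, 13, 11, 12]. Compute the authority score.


Authority = sum of hub scores of in-linkers
In-link 1: hub score = 4
In-link 2: hub score = 13
In-link 3: hub score = 11
In-link 4: hub score = 12
Authority = 4 + 13 + 11 + 12 = 40

40


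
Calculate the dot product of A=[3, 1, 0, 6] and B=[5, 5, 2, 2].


Dot product = sum of element-wise products
A[0]*B[0] = 3*5 = 15
A[1]*B[1] = 1*5 = 5
A[2]*B[2] = 0*2 = 0
A[3]*B[3] = 6*2 = 12
Sum = 15 + 5 + 0 + 12 = 32

32


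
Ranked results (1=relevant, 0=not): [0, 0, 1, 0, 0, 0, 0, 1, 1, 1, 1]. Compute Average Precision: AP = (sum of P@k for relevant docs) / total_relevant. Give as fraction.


Computing P@k for each relevant position:
Position 1: not relevant
Position 2: not relevant
Position 3: relevant, P@3 = 1/3 = 1/3
Position 4: not relevant
Position 5: not relevant
Position 6: not relevant
Position 7: not relevant
Position 8: relevant, P@8 = 2/8 = 1/4
Position 9: relevant, P@9 = 3/9 = 1/3
Position 10: relevant, P@10 = 4/10 = 2/5
Position 11: relevant, P@11 = 5/11 = 5/11
Sum of P@k = 1/3 + 1/4 + 1/3 + 2/5 + 5/11 = 1169/660
AP = 1169/660 / 5 = 1169/3300

1169/3300


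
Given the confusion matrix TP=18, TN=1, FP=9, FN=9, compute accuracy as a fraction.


Accuracy = (TP + TN) / (TP + TN + FP + FN)
TP + TN = 18 + 1 = 19
Total = 18 + 1 + 9 + 9 = 37
Accuracy = 19 / 37 = 19/37

19/37


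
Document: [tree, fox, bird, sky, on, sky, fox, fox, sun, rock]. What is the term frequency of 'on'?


Document has 10 words
Scanning for 'on':
Found at positions: [4]
Count = 1

1


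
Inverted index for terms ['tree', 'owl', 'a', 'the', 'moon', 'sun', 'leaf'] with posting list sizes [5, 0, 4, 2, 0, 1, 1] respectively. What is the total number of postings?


Summing posting list sizes:
'tree': 5 postings
'owl': 0 postings
'a': 4 postings
'the': 2 postings
'moon': 0 postings
'sun': 1 postings
'leaf': 1 postings
Total = 5 + 0 + 4 + 2 + 0 + 1 + 1 = 13

13


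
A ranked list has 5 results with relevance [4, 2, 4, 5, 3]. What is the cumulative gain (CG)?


Cumulative Gain = sum of relevance scores
Position 1: rel=4, running sum=4
Position 2: rel=2, running sum=6
Position 3: rel=4, running sum=10
Position 4: rel=5, running sum=15
Position 5: rel=3, running sum=18
CG = 18

18


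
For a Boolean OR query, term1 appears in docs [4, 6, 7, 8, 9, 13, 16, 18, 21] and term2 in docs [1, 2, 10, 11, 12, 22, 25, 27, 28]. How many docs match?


Boolean OR: find union of posting lists
term1 docs: [4, 6, 7, 8, 9, 13, 16, 18, 21]
term2 docs: [1, 2, 10, 11, 12, 22, 25, 27, 28]
Union: [1, 2, 4, 6, 7, 8, 9, 10, 11, 12, 13, 16, 18, 21, 22, 25, 27, 28]
|union| = 18

18


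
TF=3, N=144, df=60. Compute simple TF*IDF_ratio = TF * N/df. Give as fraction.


TF * (N/df)
= 3 * (144/60)
= 3 * 12/5
= 36/5

36/5


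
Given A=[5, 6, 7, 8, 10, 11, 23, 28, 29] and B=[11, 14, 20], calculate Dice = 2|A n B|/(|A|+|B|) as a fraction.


A intersect B = [11]
|A intersect B| = 1
|A| = 9, |B| = 3
Dice = 2*1 / (9+3)
= 2 / 12 = 1/6

1/6


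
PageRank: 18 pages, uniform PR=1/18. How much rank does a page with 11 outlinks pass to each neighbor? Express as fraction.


Initial PR = 1/18 = 1/18
Outlinks = 11
Contribution per link = PR / outlinks
= 1/18 / 11
= 1/198

1/198


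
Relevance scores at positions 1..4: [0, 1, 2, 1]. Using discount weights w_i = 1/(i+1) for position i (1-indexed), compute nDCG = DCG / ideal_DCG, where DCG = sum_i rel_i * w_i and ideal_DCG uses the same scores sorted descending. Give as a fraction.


Position discount weights w_i = 1/(i+1) for i=1..4:
Weights = [1/2, 1/3, 1/4, 1/5]
Actual relevance: [0, 1, 2, 1]
DCG = 0/2 + 1/3 + 2/4 + 1/5 = 31/30
Ideal relevance (sorted desc): [2, 1, 1, 0]
Ideal DCG = 2/2 + 1/3 + 1/4 + 0/5 = 19/12
nDCG = DCG / ideal_DCG = 31/30 / 19/12 = 62/95

62/95


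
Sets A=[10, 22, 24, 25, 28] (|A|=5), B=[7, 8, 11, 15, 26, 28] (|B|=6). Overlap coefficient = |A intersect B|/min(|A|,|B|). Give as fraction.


A intersect B = [28]
|A intersect B| = 1
min(|A|, |B|) = min(5, 6) = 5
Overlap = 1 / 5 = 1/5

1/5


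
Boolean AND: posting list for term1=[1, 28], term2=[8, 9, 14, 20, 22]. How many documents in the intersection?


Boolean AND: find intersection of posting lists
term1 docs: [1, 28]
term2 docs: [8, 9, 14, 20, 22]
Intersection: []
|intersection| = 0

0


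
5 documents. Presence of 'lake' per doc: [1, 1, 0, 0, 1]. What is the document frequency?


Checking each document for 'lake':
Doc 1: present
Doc 2: present
Doc 3: absent
Doc 4: absent
Doc 5: present
df = sum of presences = 1 + 1 + 0 + 0 + 1 = 3

3


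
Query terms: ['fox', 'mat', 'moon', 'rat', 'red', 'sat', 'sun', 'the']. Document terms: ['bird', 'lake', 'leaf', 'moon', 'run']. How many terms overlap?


Query terms: ['fox', 'mat', 'moon', 'rat', 'red', 'sat', 'sun', 'the']
Document terms: ['bird', 'lake', 'leaf', 'moon', 'run']
Common terms: ['moon']
Overlap count = 1

1


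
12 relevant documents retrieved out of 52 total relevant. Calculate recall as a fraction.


Recall = retrieved_relevant / total_relevant
= 12 / 52
= 12 / (12 + 40)
= 3/13

3/13


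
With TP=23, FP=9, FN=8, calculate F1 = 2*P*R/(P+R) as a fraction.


F1 = 2 * P * R / (P + R)
P = TP/(TP+FP) = 23/32 = 23/32
R = TP/(TP+FN) = 23/31 = 23/31
2 * P * R = 2 * 23/32 * 23/31 = 529/496
P + R = 23/32 + 23/31 = 1449/992
F1 = 529/496 / 1449/992 = 46/63

46/63


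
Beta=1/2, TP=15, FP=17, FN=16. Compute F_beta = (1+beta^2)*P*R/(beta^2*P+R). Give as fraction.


P = TP/(TP+FP) = 15/32 = 15/32
R = TP/(TP+FN) = 15/31 = 15/31
beta^2 = 1/2^2 = 1/4
(1 + beta^2) = 5/4
Numerator = (1+beta^2)*P*R = 1125/3968
Denominator = beta^2*P + R = 15/128 + 15/31 = 2385/3968
F_beta = 25/53

25/53


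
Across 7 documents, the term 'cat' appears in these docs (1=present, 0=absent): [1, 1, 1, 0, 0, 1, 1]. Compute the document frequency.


Checking each document for 'cat':
Doc 1: present
Doc 2: present
Doc 3: present
Doc 4: absent
Doc 5: absent
Doc 6: present
Doc 7: present
df = sum of presences = 1 + 1 + 1 + 0 + 0 + 1 + 1 = 5

5


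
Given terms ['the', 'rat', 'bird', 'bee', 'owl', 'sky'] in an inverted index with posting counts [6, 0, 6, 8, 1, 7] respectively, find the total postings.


Summing posting list sizes:
'the': 6 postings
'rat': 0 postings
'bird': 6 postings
'bee': 8 postings
'owl': 1 postings
'sky': 7 postings
Total = 6 + 0 + 6 + 8 + 1 + 7 = 28

28


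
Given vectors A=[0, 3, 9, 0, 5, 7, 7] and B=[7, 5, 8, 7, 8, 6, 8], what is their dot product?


Dot product = sum of element-wise products
A[0]*B[0] = 0*7 = 0
A[1]*B[1] = 3*5 = 15
A[2]*B[2] = 9*8 = 72
A[3]*B[3] = 0*7 = 0
A[4]*B[4] = 5*8 = 40
A[5]*B[5] = 7*6 = 42
A[6]*B[6] = 7*8 = 56
Sum = 0 + 15 + 72 + 0 + 40 + 42 + 56 = 225

225


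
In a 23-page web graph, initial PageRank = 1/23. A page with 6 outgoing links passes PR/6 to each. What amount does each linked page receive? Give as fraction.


Initial PR = 1/23 = 1/23
Outlinks = 6
Contribution per link = PR / outlinks
= 1/23 / 6
= 1/138

1/138


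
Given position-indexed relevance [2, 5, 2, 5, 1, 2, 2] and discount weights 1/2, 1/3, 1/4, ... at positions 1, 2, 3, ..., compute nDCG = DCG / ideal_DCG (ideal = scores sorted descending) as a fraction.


Position discount weights w_i = 1/(i+1) for i=1..7:
Weights = [1/2, 1/3, 1/4, 1/5, 1/6, 1/7, 1/8]
Actual relevance: [2, 5, 2, 5, 1, 2, 2]
DCG = 2/2 + 5/3 + 2/4 + 5/5 + 1/6 + 2/7 + 2/8 = 409/84
Ideal relevance (sorted desc): [5, 5, 2, 2, 2, 2, 1]
Ideal DCG = 5/2 + 5/3 + 2/4 + 2/5 + 2/6 + 2/7 + 1/8 = 1627/280
nDCG = DCG / ideal_DCG = 409/84 / 1627/280 = 4090/4881

4090/4881


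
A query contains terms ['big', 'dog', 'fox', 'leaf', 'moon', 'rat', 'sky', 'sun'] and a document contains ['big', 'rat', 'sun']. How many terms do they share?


Query terms: ['big', 'dog', 'fox', 'leaf', 'moon', 'rat', 'sky', 'sun']
Document terms: ['big', 'rat', 'sun']
Common terms: ['big', 'rat', 'sun']
Overlap count = 3

3


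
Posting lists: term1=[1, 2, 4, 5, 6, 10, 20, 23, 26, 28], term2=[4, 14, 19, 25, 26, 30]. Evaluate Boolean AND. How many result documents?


Boolean AND: find intersection of posting lists
term1 docs: [1, 2, 4, 5, 6, 10, 20, 23, 26, 28]
term2 docs: [4, 14, 19, 25, 26, 30]
Intersection: [4, 26]
|intersection| = 2

2


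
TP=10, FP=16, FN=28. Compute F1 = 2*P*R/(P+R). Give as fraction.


F1 = 2 * P * R / (P + R)
P = TP/(TP+FP) = 10/26 = 5/13
R = TP/(TP+FN) = 10/38 = 5/19
2 * P * R = 2 * 5/13 * 5/19 = 50/247
P + R = 5/13 + 5/19 = 160/247
F1 = 50/247 / 160/247 = 5/16

5/16


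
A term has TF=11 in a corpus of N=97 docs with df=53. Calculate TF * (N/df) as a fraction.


TF * (N/df)
= 11 * (97/53)
= 11 * 97/53
= 1067/53

1067/53


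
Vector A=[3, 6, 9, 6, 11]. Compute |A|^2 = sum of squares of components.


|A|^2 = sum of squared components
A[0]^2 = 3^2 = 9
A[1]^2 = 6^2 = 36
A[2]^2 = 9^2 = 81
A[3]^2 = 6^2 = 36
A[4]^2 = 11^2 = 121
Sum = 9 + 36 + 81 + 36 + 121 = 283

283


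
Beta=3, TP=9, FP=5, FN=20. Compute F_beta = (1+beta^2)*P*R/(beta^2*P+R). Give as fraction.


P = TP/(TP+FP) = 9/14 = 9/14
R = TP/(TP+FN) = 9/29 = 9/29
beta^2 = 3^2 = 9
(1 + beta^2) = 10
Numerator = (1+beta^2)*P*R = 405/203
Denominator = beta^2*P + R = 81/14 + 9/29 = 2475/406
F_beta = 18/55

18/55


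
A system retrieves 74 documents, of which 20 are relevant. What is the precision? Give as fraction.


Precision = relevant_retrieved / total_retrieved
= 20 / 74
= 20 / (20 + 54)
= 10/37

10/37


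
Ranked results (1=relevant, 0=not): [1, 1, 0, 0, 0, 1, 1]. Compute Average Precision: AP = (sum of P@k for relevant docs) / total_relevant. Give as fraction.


Computing P@k for each relevant position:
Position 1: relevant, P@1 = 1/1 = 1
Position 2: relevant, P@2 = 2/2 = 1
Position 3: not relevant
Position 4: not relevant
Position 5: not relevant
Position 6: relevant, P@6 = 3/6 = 1/2
Position 7: relevant, P@7 = 4/7 = 4/7
Sum of P@k = 1 + 1 + 1/2 + 4/7 = 43/14
AP = 43/14 / 4 = 43/56

43/56


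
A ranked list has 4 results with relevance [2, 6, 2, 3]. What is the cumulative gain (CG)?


Cumulative Gain = sum of relevance scores
Position 1: rel=2, running sum=2
Position 2: rel=6, running sum=8
Position 3: rel=2, running sum=10
Position 4: rel=3, running sum=13
CG = 13

13


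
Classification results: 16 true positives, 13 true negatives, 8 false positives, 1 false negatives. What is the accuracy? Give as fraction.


Accuracy = (TP + TN) / (TP + TN + FP + FN)
TP + TN = 16 + 13 = 29
Total = 16 + 13 + 8 + 1 = 38
Accuracy = 29 / 38 = 29/38

29/38


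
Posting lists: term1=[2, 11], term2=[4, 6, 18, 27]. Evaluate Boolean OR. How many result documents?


Boolean OR: find union of posting lists
term1 docs: [2, 11]
term2 docs: [4, 6, 18, 27]
Union: [2, 4, 6, 11, 18, 27]
|union| = 6

6


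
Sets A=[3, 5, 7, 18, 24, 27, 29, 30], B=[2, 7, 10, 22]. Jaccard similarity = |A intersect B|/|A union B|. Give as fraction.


A intersect B = [7]
|A intersect B| = 1
A union B = [2, 3, 5, 7, 10, 18, 22, 24, 27, 29, 30]
|A union B| = 11
Jaccard = 1/11 = 1/11

1/11


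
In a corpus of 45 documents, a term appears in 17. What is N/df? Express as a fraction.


IDF ratio = N / df
= 45 / 17
= 45/17

45/17


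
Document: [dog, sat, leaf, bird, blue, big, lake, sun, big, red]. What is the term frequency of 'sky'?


Document has 10 words
Scanning for 'sky':
Term not found in document
Count = 0

0


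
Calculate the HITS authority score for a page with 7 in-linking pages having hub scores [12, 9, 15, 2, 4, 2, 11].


Authority = sum of hub scores of in-linkers
In-link 1: hub score = 12
In-link 2: hub score = 9
In-link 3: hub score = 15
In-link 4: hub score = 2
In-link 5: hub score = 4
In-link 6: hub score = 2
In-link 7: hub score = 11
Authority = 12 + 9 + 15 + 2 + 4 + 2 + 11 = 55

55


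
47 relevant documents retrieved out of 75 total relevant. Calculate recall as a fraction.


Recall = retrieved_relevant / total_relevant
= 47 / 75
= 47 / (47 + 28)
= 47/75

47/75


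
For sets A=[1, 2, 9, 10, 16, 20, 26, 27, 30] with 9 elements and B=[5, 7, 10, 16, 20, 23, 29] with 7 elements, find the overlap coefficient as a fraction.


A intersect B = [10, 16, 20]
|A intersect B| = 3
min(|A|, |B|) = min(9, 7) = 7
Overlap = 3 / 7 = 3/7

3/7


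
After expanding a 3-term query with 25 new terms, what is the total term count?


Original terms: 3
Expansion terms: 25
Total = 3 + 25 = 28

28


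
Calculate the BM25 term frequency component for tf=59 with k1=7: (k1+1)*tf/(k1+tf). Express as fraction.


BM25 TF component = (k1+1)*tf / (k1+tf)
k1 = 7, tf = 59
Numerator = (7+1)*59 = 472
Denominator = 7 + 59 = 66
= 472/66 = 236/33

236/33


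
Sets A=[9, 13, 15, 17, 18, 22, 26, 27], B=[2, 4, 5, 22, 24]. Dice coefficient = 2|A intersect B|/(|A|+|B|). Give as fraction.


A intersect B = [22]
|A intersect B| = 1
|A| = 8, |B| = 5
Dice = 2*1 / (8+5)
= 2 / 13 = 2/13

2/13


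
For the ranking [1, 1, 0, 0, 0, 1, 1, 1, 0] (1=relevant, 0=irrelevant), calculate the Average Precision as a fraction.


Computing P@k for each relevant position:
Position 1: relevant, P@1 = 1/1 = 1
Position 2: relevant, P@2 = 2/2 = 1
Position 3: not relevant
Position 4: not relevant
Position 5: not relevant
Position 6: relevant, P@6 = 3/6 = 1/2
Position 7: relevant, P@7 = 4/7 = 4/7
Position 8: relevant, P@8 = 5/8 = 5/8
Position 9: not relevant
Sum of P@k = 1 + 1 + 1/2 + 4/7 + 5/8 = 207/56
AP = 207/56 / 5 = 207/280

207/280


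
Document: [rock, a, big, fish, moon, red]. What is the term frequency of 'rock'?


Document has 6 words
Scanning for 'rock':
Found at positions: [0]
Count = 1

1


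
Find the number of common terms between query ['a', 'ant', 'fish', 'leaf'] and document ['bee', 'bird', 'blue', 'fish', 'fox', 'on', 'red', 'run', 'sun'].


Query terms: ['a', 'ant', 'fish', 'leaf']
Document terms: ['bee', 'bird', 'blue', 'fish', 'fox', 'on', 'red', 'run', 'sun']
Common terms: ['fish']
Overlap count = 1

1


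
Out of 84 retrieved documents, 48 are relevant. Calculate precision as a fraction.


Precision = relevant_retrieved / total_retrieved
= 48 / 84
= 48 / (48 + 36)
= 4/7

4/7


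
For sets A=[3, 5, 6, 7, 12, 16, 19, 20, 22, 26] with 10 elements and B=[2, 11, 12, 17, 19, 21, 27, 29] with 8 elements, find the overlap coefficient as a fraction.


A intersect B = [12, 19]
|A intersect B| = 2
min(|A|, |B|) = min(10, 8) = 8
Overlap = 2 / 8 = 1/4

1/4


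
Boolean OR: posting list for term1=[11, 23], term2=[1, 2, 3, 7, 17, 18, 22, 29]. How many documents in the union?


Boolean OR: find union of posting lists
term1 docs: [11, 23]
term2 docs: [1, 2, 3, 7, 17, 18, 22, 29]
Union: [1, 2, 3, 7, 11, 17, 18, 22, 23, 29]
|union| = 10

10


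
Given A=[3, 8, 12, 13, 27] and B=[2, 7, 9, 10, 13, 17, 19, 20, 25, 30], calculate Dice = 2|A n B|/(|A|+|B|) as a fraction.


A intersect B = [13]
|A intersect B| = 1
|A| = 5, |B| = 10
Dice = 2*1 / (5+10)
= 2 / 15 = 2/15

2/15


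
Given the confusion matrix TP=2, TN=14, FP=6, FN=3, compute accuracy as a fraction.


Accuracy = (TP + TN) / (TP + TN + FP + FN)
TP + TN = 2 + 14 = 16
Total = 2 + 14 + 6 + 3 = 25
Accuracy = 16 / 25 = 16/25

16/25


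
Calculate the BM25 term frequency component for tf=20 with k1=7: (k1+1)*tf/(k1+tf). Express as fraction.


BM25 TF component = (k1+1)*tf / (k1+tf)
k1 = 7, tf = 20
Numerator = (7+1)*20 = 160
Denominator = 7 + 20 = 27
= 160/27 = 160/27

160/27


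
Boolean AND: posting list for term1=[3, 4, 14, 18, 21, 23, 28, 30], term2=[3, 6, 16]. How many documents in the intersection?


Boolean AND: find intersection of posting lists
term1 docs: [3, 4, 14, 18, 21, 23, 28, 30]
term2 docs: [3, 6, 16]
Intersection: [3]
|intersection| = 1

1
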